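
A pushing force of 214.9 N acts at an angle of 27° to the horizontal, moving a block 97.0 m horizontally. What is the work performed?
W = F·d·cosθ = (214.9)(97.0)cos(27°) = 18570 J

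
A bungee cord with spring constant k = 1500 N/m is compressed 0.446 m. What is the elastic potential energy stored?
PE = ½kx² = ½(1500)(0.446)² = 149.2 J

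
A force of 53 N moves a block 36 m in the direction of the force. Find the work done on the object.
W = F·d = (53)(36) = 1908 J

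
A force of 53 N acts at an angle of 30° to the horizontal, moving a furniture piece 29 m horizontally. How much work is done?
W = F·d·cosθ = (53)(29)cos(30°) = 1331 J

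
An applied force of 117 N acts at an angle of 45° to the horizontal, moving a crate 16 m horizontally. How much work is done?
W = F·d·cosθ = (117)(16)cos(45°) = 1324 J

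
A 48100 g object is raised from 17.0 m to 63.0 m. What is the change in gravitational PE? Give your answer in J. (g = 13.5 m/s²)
Convert to SI: m = 48.1 kg, Δh = 46.0 m
ΔPE = mgΔh = (48.1)(13.5)(46.0) = 29870 J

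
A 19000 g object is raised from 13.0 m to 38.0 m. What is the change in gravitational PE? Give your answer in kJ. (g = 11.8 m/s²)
Convert to SI: m = 19.0 kg, Δh = 25.0 m
ΔPE = mgΔh = (19.0)(11.8)(25.0) = 5605.0 J = 5.605 kJ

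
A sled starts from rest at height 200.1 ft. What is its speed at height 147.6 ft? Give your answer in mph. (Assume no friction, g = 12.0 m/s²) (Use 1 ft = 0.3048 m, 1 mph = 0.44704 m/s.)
Convert to SI: h₁−h₂ = 16.002 m
mgh₁ = mgh₂ + ½mv² ⇒ v = √(2g(h₁−h₂)) = √(2·12.0·16.002) = 19.5971 m/s = 43.84 mph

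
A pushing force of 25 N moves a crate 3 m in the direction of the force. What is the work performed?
W = F·d = (25)(3) = 75.0 J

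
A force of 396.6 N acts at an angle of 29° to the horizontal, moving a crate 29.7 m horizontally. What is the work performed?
W = F·d·cosθ = (396.6)(29.7)cos(29°) = 10300 J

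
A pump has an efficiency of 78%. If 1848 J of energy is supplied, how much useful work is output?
W_out = η·W_in = 0.78·1848 = 1441.44 J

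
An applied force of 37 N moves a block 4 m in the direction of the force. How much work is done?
W = F·d = (37)(4) = 148.0 J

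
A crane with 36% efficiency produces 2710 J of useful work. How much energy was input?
W_in = W_out/η = 2710/0.36 = 7528 J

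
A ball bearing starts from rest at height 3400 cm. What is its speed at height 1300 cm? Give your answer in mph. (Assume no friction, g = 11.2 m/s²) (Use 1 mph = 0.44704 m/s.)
Convert to SI: h₁−h₂ = 21.0 m
mgh₁ = mgh₂ + ½mv² ⇒ v = √(2g(h₁−h₂)) = √(2·11.2·21.0) = 21.6887 m/s = 48.52 mph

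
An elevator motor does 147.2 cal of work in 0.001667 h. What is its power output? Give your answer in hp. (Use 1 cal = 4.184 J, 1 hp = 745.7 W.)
Convert to SI: W = 615.885 J, t = 6.0012 s
P = W/t = 615.885/6.0012 = 102.627 W = 0.1376 hp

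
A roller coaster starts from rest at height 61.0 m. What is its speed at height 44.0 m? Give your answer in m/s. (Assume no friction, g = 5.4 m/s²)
mgh₁ = mgh₂ + ½mv² ⇒ v = √(2g(h₁−h₂)) = √(2·5.4·17.0) = 13.55 m/s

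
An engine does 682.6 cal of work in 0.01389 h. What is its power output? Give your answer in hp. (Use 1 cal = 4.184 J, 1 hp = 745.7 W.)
Convert to SI: W = 2856.0 J, t = 50.004 s
P = W/t = 2856.0/50.004 = 57.1154 W = 0.07659 hp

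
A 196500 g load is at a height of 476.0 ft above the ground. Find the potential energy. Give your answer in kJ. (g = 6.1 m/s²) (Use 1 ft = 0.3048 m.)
Convert to SI: m = 196.5 kg, h = 145.085 m
PE = mgh = (196.5)(6.1)(145.085) = 173906 J = 173.9 kJ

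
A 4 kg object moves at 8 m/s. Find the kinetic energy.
KE = ½mv² = ½(4)(8)² = 128.0 J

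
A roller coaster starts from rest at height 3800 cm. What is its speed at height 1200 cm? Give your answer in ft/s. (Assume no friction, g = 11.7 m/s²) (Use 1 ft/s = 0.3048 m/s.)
Convert to SI: h₁−h₂ = 26.0 m
mgh₁ = mgh₂ + ½mv² ⇒ v = √(2g(h₁−h₂)) = √(2·11.7·26.0) = 24.6658 m/s = 80.92 ft/s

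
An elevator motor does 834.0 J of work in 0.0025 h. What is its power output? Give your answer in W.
Convert to SI: W = 834.0 J, t = 9.0 s
P = W/t = 834.0/9.0 = 92.67 W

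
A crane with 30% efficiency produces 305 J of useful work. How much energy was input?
W_in = W_out/η = 305/0.3 = 1017 J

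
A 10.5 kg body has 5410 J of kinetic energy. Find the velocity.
v = √(2·KE/m) = √(2·5410/10.5) = 32.1 m/s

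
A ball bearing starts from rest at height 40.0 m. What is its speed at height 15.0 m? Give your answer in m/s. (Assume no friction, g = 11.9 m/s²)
mgh₁ = mgh₂ + ½mv² ⇒ v = √(2g(h₁−h₂)) = √(2·11.9·25.0) = 24.39 m/s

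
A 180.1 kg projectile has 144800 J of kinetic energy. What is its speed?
v = √(2·KE/m) = √(2·144800/180.1) = 40.1 m/s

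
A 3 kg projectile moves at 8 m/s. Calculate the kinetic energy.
KE = ½mv² = ½(3)(8)² = 96.0 J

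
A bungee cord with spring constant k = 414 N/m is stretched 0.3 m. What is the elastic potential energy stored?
PE = ½kx² = ½(414)(0.3)² = 18.63 J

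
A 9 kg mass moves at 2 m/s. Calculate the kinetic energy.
KE = ½mv² = ½(9)(2)² = 18.0 J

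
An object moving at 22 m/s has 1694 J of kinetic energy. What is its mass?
m = 2·KE/v² = 2·1694/(22)² = 7.0 kg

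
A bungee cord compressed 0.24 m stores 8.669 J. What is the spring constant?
k = 2·PE/x² = 2·8.669/(0.24)² = 301.0 N/m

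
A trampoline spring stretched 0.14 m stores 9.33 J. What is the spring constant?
k = 2·PE/x² = 2·9.33/(0.14)² = 952.0 N/m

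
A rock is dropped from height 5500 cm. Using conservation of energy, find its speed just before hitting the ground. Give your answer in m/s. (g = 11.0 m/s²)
Convert to SI: h = 55.0 m
mgh = ½mv² ⇒ v = √(2gh) = √(2·11.0·55.0) = 34.79 m/s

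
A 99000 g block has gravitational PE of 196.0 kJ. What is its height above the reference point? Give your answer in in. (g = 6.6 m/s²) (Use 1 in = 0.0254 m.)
Convert to SI: m = 99.0 kg, PE = 196000 J
h = PE/(mg) = 196000/(99.0·6.6) = 299.969 m = 11810 in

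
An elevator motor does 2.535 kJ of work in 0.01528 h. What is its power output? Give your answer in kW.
Convert to SI: W = 2535.0 J, t = 55.008 s
P = W/t = 2535.0/55.008 = 46.0842 W = 0.04608 kW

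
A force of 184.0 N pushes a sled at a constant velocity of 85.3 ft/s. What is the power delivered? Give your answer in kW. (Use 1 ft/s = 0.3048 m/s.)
Convert to SI: F = 184.0 N, v = 25.9994 m/s
P = Fv = (184.0)(25.9994) = 4783.9 W = 4.784 kW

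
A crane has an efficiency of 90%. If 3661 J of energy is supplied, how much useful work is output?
W_out = η·W_in = 0.9·3661 = 3294.9 J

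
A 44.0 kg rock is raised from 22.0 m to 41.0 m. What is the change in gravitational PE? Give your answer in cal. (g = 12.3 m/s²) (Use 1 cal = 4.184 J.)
ΔPE = mgΔh = (44.0)(12.3)(19.0) = 10282.8 J = 2458 cal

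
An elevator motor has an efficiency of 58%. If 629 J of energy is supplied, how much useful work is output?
W_out = η·W_in = 0.58·629 = 364.82 J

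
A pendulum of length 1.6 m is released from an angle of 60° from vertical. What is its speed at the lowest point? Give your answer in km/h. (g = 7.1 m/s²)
h = L(1 − cosθ) = 1.6(1 − cos60°) = 0.8 m
v = √(2gh) = √(2·7.1·0.8) = 3.37046 m/s = 12.13 km/h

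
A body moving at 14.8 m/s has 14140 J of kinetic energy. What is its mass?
m = 2·KE/v² = 2·14140/(14.8)² = 129.1 kg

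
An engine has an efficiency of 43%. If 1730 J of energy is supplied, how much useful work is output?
W_out = η·W_in = 0.43·1730 = 743.9 J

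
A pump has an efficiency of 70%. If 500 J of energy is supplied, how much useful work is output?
W_out = η·W_in = 0.7·500 = 350.0 J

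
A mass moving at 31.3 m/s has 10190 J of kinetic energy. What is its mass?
m = 2·KE/v² = 2·10190/(31.3)² = 20.8 kg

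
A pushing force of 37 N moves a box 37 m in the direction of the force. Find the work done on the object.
W = F·d = (37)(37) = 1369 J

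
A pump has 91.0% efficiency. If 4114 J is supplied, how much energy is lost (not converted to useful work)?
W_lost = W_in(1 − η) = 4114·(1 − 0.91) = 370.3 J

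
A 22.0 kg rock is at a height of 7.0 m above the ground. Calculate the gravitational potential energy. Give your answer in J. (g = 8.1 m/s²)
PE = mgh = (22.0)(8.1)(7.0) = 1247 J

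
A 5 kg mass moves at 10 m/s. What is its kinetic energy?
KE = ½mv² = ½(5)(10)² = 250.0 J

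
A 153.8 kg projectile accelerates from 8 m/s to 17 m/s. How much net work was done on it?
W = ΔKE = ½m(v₂² − v₁²) = ½(153.8)(17² − 8²) = 17302.5 J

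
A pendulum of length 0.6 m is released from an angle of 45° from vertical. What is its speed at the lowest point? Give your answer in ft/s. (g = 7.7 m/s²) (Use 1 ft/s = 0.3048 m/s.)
h = L(1 − cosθ) = 0.6(1 − cos45°) = 0.175736 m
v = √(2gh) = √(2·7.7·0.175736) = 1.64509 m/s = 5.397 ft/s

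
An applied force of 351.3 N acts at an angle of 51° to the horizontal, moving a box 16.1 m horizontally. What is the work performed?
W = F·d·cosθ = (351.3)(16.1)cos(51°) = 3559 J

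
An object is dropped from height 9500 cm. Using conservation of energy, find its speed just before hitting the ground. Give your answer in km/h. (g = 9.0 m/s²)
Convert to SI: h = 95.0 m
mgh = ½mv² ⇒ v = √(2gh) = √(2·9.0·95.0) = 41.3521 m/s = 148.9 km/h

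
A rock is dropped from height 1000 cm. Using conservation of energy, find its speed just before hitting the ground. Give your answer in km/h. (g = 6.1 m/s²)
Convert to SI: h = 10.0 m
mgh = ½mv² ⇒ v = √(2gh) = √(2·6.1·10.0) = 11.0454 m/s = 39.76 km/h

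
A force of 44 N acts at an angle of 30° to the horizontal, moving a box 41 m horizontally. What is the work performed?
W = F·d·cosθ = (44)(41)cos(30°) = 1562 J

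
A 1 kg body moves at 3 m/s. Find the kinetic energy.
KE = ½mv² = ½(1)(3)² = 4.5 J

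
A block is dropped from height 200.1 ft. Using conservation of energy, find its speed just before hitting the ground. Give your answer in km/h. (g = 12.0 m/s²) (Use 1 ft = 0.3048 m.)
Convert to SI: h = 60.9905 m
mgh = ½mv² ⇒ v = √(2gh) = √(2·12.0·60.9905) = 38.2593 m/s = 137.7 km/h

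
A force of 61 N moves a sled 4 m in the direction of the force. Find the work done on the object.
W = F·d = (61)(4) = 244.0 J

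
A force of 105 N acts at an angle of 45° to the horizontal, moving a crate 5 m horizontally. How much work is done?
W = F·d·cosθ = (105)(5)cos(45°) = 371.2 J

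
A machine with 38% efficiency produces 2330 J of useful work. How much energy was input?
W_in = W_out/η = 2330/0.38 = 6132 J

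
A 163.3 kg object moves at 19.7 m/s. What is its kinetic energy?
KE = ½mv² = ½(163.3)(19.7)² = 31690 J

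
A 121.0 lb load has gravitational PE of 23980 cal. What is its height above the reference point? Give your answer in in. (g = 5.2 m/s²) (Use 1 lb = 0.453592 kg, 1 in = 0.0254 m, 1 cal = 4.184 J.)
Convert to SI: m = 54.8846 kg, PE = 100332 J
h = PE/(mg) = 100332/(54.8846·5.2) = 351.55 m = 13840 in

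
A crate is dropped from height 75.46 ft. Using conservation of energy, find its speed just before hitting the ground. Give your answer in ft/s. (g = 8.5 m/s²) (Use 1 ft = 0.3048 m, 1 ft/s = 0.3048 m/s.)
Convert to SI: h = 23.0002 m
mgh = ½mv² ⇒ v = √(2gh) = √(2·8.5·23.0002) = 19.7738 m/s = 64.87 ft/s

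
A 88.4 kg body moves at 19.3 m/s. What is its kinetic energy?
KE = ½mv² = ½(88.4)(19.3)² = 16460 J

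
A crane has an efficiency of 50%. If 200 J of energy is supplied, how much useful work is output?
W_out = η·W_in = 0.5·200 = 100.0 J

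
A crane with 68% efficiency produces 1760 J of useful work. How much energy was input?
W_in = W_out/η = 1760/0.68 = 2588 J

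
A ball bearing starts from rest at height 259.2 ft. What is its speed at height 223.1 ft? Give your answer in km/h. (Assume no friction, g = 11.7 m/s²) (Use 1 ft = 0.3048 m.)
Convert to SI: h₁−h₂ = 11.0033 m
mgh₁ = mgh₂ + ½mv² ⇒ v = √(2g(h₁−h₂)) = √(2·11.7·11.0033) = 16.0461 m/s = 57.77 km/h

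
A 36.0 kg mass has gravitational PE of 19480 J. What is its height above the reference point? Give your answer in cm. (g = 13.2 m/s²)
h = PE/(mg) = 19480.0/(36.0·13.2) = 40.9933 m = 4099 cm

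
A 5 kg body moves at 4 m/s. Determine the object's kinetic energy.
KE = ½mv² = ½(5)(4)² = 40.0 J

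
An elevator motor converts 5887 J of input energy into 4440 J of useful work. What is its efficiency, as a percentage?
η = W_out/W_in = 4440/5887 = 75.42%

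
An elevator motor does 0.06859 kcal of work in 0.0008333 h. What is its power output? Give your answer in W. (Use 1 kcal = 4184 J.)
Convert to SI: W = 286.981 J, t = 2.99988 s
P = W/t = 286.981/2.99988 = 95.66 W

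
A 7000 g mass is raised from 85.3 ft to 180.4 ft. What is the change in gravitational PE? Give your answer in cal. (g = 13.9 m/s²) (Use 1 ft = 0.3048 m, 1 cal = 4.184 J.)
Convert to SI: m = 7.0 kg, Δh = 28.9865 m
ΔPE = mgΔh = (7.0)(13.9)(28.9865) = 2820.38 J = 674.1 cal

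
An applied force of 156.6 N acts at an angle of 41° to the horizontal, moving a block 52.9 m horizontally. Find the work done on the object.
W = F·d·cosθ = (156.6)(52.9)cos(41°) = 6252 J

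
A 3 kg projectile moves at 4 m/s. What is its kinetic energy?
KE = ½mv² = ½(3)(4)² = 24.0 J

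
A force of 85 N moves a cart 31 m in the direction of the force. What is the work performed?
W = F·d = (85)(31) = 2635 J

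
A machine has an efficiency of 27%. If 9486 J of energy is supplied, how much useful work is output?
W_out = η·W_in = 0.27·9486 = 2561.22 J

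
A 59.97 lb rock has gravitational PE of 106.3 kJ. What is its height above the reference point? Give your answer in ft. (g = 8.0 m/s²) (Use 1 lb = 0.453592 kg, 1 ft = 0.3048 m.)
Convert to SI: m = 27.2019 kg, PE = 106300 J
h = PE/(mg) = 106300/(27.2019·8.0) = 488.477 m = 1603 ft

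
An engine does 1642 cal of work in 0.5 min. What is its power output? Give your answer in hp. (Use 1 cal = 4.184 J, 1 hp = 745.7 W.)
Convert to SI: W = 6870.13 J, t = 30.0 s
P = W/t = 6870.13/30.0 = 229.004 W = 0.3071 hp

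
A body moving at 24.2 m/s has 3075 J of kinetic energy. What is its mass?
m = 2·KE/v² = 2·3075/(24.2)² = 10.5 kg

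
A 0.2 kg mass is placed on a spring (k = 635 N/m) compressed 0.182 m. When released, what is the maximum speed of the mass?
½kx² = ½mv² ⇒ v = x√(k/m) = (0.182)√(635/0.2) = 10.26 m/s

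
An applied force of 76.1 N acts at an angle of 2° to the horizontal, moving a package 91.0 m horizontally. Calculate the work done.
W = F·d·cosθ = (76.1)(91.0)cos(2°) = 6921 J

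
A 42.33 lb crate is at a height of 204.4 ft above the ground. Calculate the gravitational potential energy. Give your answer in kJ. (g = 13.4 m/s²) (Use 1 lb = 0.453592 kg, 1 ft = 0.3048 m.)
Convert to SI: m = 19.2005 kg, h = 62.3011 m
PE = mgh = (19.2005)(13.4)(62.3011) = 16029.3 J = 16.03 kJ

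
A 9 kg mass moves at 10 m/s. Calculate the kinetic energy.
KE = ½mv² = ½(9)(10)² = 450.0 J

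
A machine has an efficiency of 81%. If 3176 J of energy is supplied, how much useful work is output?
W_out = η·W_in = 0.81·3176 = 2572.56 J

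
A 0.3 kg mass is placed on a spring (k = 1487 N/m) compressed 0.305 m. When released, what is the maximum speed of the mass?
½kx² = ½mv² ⇒ v = x√(k/m) = (0.305)√(1487/0.3) = 21.47 m/s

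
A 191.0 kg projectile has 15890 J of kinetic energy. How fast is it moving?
v = √(2·KE/m) = √(2·15890/191.0) = 12.9 m/s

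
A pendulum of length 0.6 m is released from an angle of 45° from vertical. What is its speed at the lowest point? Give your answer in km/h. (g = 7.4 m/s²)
h = L(1 − cosθ) = 0.6(1 − cos45°) = 0.175736 m
v = √(2gh) = √(2·7.4·0.175736) = 1.61273 m/s = 5.806 km/h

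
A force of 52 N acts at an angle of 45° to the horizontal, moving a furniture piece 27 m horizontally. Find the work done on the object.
W = F·d·cosθ = (52)(27)cos(45°) = 992.8 J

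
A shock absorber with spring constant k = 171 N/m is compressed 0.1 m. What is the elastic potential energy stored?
PE = ½kx² = ½(171)(0.1)² = 0.855 J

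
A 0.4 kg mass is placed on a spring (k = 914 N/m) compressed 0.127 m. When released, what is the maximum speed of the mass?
½kx² = ½mv² ⇒ v = x√(k/m) = (0.127)√(914/0.4) = 6.071 m/s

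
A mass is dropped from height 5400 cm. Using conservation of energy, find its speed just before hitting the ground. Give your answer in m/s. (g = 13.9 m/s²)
Convert to SI: h = 54.0 m
mgh = ½mv² ⇒ v = √(2gh) = √(2·13.9·54.0) = 38.75 m/s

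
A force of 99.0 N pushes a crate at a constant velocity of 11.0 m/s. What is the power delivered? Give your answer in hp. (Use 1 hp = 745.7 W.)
P = Fv = (99.0)(11.0) = 1089.0 W = 1.46 hp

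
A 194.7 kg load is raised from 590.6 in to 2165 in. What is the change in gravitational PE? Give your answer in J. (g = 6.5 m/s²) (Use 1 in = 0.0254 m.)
Convert to SI: m = 194.7 kg, Δh = 39.9898 m
ΔPE = mgΔh = (194.7)(6.5)(39.9898) = 50610 J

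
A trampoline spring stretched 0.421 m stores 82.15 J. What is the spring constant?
k = 2·PE/x² = 2·82.15/(0.421)² = 927.0 N/m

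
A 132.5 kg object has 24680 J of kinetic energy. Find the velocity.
v = √(2·KE/m) = √(2·24680/132.5) = 19.3 m/s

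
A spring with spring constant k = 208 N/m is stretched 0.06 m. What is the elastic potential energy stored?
PE = ½kx² = ½(208)(0.06)² = 0.3744 J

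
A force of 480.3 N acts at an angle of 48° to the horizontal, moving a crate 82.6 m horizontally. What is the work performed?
W = F·d·cosθ = (480.3)(82.6)cos(48°) = 26550 J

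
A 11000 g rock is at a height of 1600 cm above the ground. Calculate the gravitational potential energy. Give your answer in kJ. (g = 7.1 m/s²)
Convert to SI: m = 11.0 kg, h = 16.0 m
PE = mgh = (11.0)(7.1)(16.0) = 1249.6 J = 1.25 kJ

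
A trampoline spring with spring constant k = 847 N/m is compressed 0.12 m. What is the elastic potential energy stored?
PE = ½kx² = ½(847)(0.12)² = 6.098 J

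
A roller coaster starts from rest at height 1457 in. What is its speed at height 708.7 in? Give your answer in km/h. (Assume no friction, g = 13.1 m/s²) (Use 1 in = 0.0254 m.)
Convert to SI: h₁−h₂ = 19.0068 m
mgh₁ = mgh₂ + ½mv² ⇒ v = √(2g(h₁−h₂)) = √(2·13.1·19.0068) = 22.3154 m/s = 80.34 km/h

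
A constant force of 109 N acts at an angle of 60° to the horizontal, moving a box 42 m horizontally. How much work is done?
W = F·d·cosθ = (109)(42)cos(60°) = 2289 J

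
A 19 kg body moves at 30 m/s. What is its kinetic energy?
KE = ½mv² = ½(19)(30)² = 8550.0 J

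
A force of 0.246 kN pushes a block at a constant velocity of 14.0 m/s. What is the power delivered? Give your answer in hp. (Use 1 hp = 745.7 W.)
Convert to SI: F = 246.0 N, v = 14.0 m/s
P = Fv = (246.0)(14.0) = 3444.0 W = 4.618 hp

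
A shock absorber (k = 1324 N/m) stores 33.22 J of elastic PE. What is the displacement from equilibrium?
x = √(2·PE/k) = √(2·33.22/1324) = 0.224 m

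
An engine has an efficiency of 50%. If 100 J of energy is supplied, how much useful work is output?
W_out = η·W_in = 0.5·100 = 50.0 J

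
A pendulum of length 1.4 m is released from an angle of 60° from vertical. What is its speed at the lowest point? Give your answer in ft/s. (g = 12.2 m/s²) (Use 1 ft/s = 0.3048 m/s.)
h = L(1 − cosθ) = 1.4(1 − cos60°) = 0.7 m
v = √(2gh) = √(2·12.2·0.7) = 4.1328 m/s = 13.56 ft/s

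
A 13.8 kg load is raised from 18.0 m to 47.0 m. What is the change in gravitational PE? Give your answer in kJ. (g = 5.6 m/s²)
ΔPE = mgΔh = (13.8)(5.6)(29.0) = 2241.12 J = 2.241 kJ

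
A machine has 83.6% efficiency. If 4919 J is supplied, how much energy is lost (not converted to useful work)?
W_lost = W_in(1 − η) = 4919·(1 − 0.836) = 806.7 J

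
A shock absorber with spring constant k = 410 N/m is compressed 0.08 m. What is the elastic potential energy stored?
PE = ½kx² = ½(410)(0.08)² = 1.312 J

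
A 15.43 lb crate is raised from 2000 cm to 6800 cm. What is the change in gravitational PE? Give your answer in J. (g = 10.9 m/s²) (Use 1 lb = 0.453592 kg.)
Convert to SI: m = 6.99892 kg, Δh = 48.0 m
ΔPE = mgΔh = (6.99892)(10.9)(48.0) = 3662 J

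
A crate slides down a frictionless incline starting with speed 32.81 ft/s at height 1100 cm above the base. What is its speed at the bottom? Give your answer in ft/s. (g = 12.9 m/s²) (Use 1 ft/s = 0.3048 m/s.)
Convert to SI: v₀ = 10.0005 m/s, h = 11.0 m
½mv₀² + mgh = ½mv² ⇒ v = √(v₀² + 2gh) = √(10.0005² + 2·12.9·11.0) = 19.5911 m/s = 64.28 ft/s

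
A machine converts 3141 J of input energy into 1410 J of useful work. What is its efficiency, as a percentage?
η = W_out/W_in = 1410/3141 = 44.89%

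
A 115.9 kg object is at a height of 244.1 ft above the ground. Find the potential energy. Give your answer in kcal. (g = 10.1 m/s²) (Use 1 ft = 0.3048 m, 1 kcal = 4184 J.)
Convert to SI: m = 115.9 kg, h = 74.4017 m
PE = mgh = (115.9)(10.1)(74.4017) = 87093.9 J = 20.82 kcal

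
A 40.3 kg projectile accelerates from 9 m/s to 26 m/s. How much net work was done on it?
W = ΔKE = ½m(v₂² − v₁²) = ½(40.3)(26² − 9²) = 11989.25 J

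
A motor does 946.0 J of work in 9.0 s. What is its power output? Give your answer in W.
P = W/t = 946.0/9.0 = 105.1 W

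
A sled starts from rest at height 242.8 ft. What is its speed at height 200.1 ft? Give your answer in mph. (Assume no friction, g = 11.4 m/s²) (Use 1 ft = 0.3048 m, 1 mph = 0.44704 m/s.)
Convert to SI: h₁−h₂ = 13.015 m
mgh₁ = mgh₂ + ½mv² ⇒ v = √(2g(h₁−h₂)) = √(2·11.4·13.015) = 17.2262 m/s = 38.53 mph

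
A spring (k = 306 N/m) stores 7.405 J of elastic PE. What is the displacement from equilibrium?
x = √(2·PE/k) = √(2·7.405/306) = 0.22 m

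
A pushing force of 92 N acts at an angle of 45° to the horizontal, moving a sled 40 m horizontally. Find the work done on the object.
W = F·d·cosθ = (92)(40)cos(45°) = 2602 J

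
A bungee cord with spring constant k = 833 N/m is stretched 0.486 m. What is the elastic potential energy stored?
PE = ½kx² = ½(833)(0.486)² = 98.38 J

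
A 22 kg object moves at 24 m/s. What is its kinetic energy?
KE = ½mv² = ½(22)(24)² = 6336.0 J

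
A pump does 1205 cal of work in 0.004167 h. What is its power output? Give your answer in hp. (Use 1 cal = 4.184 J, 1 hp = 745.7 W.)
Convert to SI: W = 5041.72 J, t = 15.0012 s
P = W/t = 5041.72/15.0012 = 336.088 W = 0.4507 hp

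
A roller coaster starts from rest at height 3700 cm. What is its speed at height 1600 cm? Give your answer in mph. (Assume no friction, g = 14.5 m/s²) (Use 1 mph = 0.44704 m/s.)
Convert to SI: h₁−h₂ = 21.0 m
mgh₁ = mgh₂ + ½mv² ⇒ v = √(2g(h₁−h₂)) = √(2·14.5·21.0) = 24.6779 m/s = 55.2 mph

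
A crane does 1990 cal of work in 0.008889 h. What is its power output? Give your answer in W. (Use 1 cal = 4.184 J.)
Convert to SI: W = 8326.16 J, t = 32.0004 s
P = W/t = 8326.16/32.0004 = 260.2 W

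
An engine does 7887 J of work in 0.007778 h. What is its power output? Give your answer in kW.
Convert to SI: W = 7887.0 J, t = 28.0008 s
P = W/t = 7887.0/28.0008 = 281.671 W = 0.2817 kW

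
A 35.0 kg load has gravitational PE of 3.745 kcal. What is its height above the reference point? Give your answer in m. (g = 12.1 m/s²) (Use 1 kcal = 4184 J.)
Convert to SI: m = 35.0 kg, PE = 15669.1 J
h = PE/(mg) = 15669.1/(35.0·12.1) = 37.0 m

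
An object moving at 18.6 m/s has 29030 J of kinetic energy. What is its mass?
m = 2·KE/v² = 2·29030/(18.6)² = 167.8 kg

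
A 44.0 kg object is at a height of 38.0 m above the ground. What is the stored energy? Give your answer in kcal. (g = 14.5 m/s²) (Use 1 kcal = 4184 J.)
PE = mgh = (44.0)(14.5)(38.0) = 24244.0 J = 5.794 kcal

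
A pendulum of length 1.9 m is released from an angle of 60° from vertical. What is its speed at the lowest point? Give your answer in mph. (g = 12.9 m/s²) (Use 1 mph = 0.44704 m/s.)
h = L(1 − cosθ) = 1.9(1 − cos60°) = 0.95 m
v = √(2gh) = √(2·12.9·0.95) = 4.95076 m/s = 11.07 mph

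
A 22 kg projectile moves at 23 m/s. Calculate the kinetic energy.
KE = ½mv² = ½(22)(23)² = 5819.0 J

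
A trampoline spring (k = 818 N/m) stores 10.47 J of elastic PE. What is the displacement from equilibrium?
x = √(2·PE/k) = √(2·10.47/818) = 0.16 m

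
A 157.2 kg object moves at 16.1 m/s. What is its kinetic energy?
KE = ½mv² = ½(157.2)(16.1)² = 20370 J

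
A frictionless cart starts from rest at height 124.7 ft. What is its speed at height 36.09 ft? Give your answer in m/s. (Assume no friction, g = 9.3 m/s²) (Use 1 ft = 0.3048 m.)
Convert to SI: h₁−h₂ = 27.0083 m
mgh₁ = mgh₂ + ½mv² ⇒ v = √(2g(h₁−h₂)) = √(2·9.3·27.0083) = 22.41 m/s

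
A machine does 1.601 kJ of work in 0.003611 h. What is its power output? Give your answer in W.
Convert to SI: W = 1601.0 J, t = 12.9996 s
P = W/t = 1601.0/12.9996 = 123.2 W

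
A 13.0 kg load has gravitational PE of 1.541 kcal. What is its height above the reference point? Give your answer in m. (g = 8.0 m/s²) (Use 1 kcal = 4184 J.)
Convert to SI: m = 13.0 kg, PE = 6447.54 J
h = PE/(mg) = 6447.54/(13.0·8.0) = 62.0 m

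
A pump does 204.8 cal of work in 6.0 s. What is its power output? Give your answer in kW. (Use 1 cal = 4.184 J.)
Convert to SI: W = 856.883 J, t = 6.0 s
P = W/t = 856.883/6.0 = 142.814 W = 0.1428 kW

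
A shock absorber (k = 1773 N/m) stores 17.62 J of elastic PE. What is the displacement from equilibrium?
x = √(2·PE/k) = √(2·17.62/1773) = 0.141 m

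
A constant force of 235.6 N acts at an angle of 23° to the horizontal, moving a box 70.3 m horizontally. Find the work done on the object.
W = F·d·cosθ = (235.6)(70.3)cos(23°) = 15250 J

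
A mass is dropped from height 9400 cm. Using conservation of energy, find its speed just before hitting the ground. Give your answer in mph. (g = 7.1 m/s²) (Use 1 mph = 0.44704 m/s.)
Convert to SI: h = 94.0 m
mgh = ½mv² ⇒ v = √(2gh) = √(2·7.1·94.0) = 36.5349 m/s = 81.73 mph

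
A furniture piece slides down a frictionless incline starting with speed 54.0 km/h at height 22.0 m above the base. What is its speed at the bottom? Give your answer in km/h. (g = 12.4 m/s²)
Convert to SI: v₀ = 15.0 m/s, h = 22.0 m
½mv₀² + mgh = ½mv² ⇒ v = √(v₀² + 2gh) = √(15.0² + 2·12.4·22.0) = 27.7597 m/s = 99.93 km/h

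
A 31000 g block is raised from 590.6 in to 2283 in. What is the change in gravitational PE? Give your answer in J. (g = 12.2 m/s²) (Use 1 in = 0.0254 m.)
Convert to SI: m = 31.0 kg, Δh = 42.987 m
ΔPE = mgΔh = (31.0)(12.2)(42.987) = 16260 J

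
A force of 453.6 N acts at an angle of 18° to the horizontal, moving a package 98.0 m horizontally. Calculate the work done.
W = F·d·cosθ = (453.6)(98.0)cos(18°) = 42280 J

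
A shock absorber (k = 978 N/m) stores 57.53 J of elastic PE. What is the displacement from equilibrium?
x = √(2·PE/k) = √(2·57.53/978) = 0.343 m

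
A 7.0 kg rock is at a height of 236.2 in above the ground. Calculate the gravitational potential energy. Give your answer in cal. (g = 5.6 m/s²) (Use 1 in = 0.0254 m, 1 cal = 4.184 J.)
Convert to SI: m = 7.0 kg, h = 5.99948 m
PE = mgh = (7.0)(5.6)(5.99948) = 235.18 J = 56.21 cal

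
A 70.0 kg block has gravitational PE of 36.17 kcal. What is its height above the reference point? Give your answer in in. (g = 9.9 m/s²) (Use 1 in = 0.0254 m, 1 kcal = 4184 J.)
Convert to SI: m = 70.0 kg, PE = 151335 J
h = PE/(mg) = 151335/(70.0·9.9) = 218.377 m = 8598 in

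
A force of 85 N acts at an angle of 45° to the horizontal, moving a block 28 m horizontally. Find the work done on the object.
W = F·d·cosθ = (85)(28)cos(45°) = 1683 J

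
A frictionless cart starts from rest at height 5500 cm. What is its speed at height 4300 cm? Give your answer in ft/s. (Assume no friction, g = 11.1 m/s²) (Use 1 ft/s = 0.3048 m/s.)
Convert to SI: h₁−h₂ = 12.0 m
mgh₁ = mgh₂ + ½mv² ⇒ v = √(2g(h₁−h₂)) = √(2·11.1·12.0) = 16.3218 m/s = 53.55 ft/s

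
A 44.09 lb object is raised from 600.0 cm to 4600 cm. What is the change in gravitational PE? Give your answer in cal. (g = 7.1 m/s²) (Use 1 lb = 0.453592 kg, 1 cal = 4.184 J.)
Convert to SI: m = 19.9989 kg, Δh = 40.0 m
ΔPE = mgΔh = (19.9989)(7.1)(40.0) = 5679.68 J = 1357 cal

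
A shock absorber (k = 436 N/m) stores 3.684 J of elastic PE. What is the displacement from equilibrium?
x = √(2·PE/k) = √(2·3.684/436) = 0.13 m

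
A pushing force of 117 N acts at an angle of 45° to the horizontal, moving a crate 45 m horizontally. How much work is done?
W = F·d·cosθ = (117)(45)cos(45°) = 3723 J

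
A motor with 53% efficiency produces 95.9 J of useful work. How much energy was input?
W_in = W_out/η = 95.9/0.53 = 180.9 J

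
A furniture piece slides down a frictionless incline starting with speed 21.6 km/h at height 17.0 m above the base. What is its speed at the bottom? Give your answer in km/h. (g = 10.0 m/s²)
Convert to SI: v₀ = 6.0 m/s, h = 17.0 m
½mv₀² + mgh = ½mv² ⇒ v = √(v₀² + 2gh) = √(6.0² + 2·10.0·17.0) = 19.3907 m/s = 69.81 km/h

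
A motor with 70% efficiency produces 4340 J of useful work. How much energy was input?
W_in = W_out/η = 4340/0.7 = 6200 J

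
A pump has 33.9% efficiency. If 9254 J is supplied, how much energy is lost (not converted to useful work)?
W_lost = W_in(1 − η) = 9254·(1 − 0.339) = 6117 J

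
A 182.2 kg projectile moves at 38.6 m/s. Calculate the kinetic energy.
KE = ½mv² = ½(182.2)(38.6)² = 135700 J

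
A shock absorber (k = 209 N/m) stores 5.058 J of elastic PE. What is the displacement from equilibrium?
x = √(2·PE/k) = √(2·5.058/209) = 0.22 m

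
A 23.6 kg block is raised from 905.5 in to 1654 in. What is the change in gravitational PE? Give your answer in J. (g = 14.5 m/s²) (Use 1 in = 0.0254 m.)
Convert to SI: m = 23.6 kg, Δh = 19.0119 m
ΔPE = mgΔh = (23.6)(14.5)(19.0119) = 6506 J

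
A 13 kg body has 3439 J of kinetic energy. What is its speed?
v = √(2·KE/m) = √(2·3439/13) = 23.0 m/s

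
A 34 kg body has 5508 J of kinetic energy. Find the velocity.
v = √(2·KE/m) = √(2·5508/34) = 18.0 m/s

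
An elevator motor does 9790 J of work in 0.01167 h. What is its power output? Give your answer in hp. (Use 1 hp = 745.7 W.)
Convert to SI: W = 9790.0 J, t = 42.012 s
P = W/t = 9790.0/42.012 = 233.029 W = 0.3125 hp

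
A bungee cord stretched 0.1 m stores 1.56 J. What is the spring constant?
k = 2·PE/x² = 2·1.56/(0.1)² = 312.0 N/m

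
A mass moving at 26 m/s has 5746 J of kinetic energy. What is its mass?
m = 2·KE/v² = 2·5746/(26)² = 17.0 kg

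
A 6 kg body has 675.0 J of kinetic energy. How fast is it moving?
v = √(2·KE/m) = √(2·675.0/6) = 15.0 m/s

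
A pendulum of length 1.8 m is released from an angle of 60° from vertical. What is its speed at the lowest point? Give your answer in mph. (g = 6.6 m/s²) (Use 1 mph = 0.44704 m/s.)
h = L(1 − cosθ) = 1.8(1 − cos60°) = 0.9 m
v = √(2gh) = √(2·6.6·0.9) = 3.44674 m/s = 7.71 mph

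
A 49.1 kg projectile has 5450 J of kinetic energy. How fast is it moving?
v = √(2·KE/m) = √(2·5450/49.1) = 14.9 m/s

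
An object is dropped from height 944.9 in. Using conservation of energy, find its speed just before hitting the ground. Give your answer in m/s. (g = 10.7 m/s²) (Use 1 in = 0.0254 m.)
Convert to SI: h = 24.0005 m
mgh = ½mv² ⇒ v = √(2gh) = √(2·10.7·24.0005) = 22.66 m/s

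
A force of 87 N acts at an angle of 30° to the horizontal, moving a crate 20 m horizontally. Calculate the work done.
W = F·d·cosθ = (87)(20)cos(30°) = 1507 J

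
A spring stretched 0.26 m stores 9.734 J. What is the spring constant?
k = 2·PE/x² = 2·9.734/(0.26)² = 288.0 N/m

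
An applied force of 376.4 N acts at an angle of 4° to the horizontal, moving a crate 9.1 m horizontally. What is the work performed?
W = F·d·cosθ = (376.4)(9.1)cos(4°) = 3417 J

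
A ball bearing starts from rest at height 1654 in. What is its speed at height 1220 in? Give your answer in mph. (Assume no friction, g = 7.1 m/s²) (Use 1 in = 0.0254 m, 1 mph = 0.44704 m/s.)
Convert to SI: h₁−h₂ = 11.0236 m
mgh₁ = mgh₂ + ½mv² ⇒ v = √(2g(h₁−h₂)) = √(2·7.1·11.0236) = 12.5114 m/s = 27.99 mph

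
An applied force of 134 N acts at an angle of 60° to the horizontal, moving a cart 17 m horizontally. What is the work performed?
W = F·d·cosθ = (134)(17)cos(60°) = 1139 J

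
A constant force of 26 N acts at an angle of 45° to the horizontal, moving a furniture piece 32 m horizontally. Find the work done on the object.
W = F·d·cosθ = (26)(32)cos(45°) = 588.3 J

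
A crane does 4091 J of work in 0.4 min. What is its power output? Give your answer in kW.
Convert to SI: W = 4091.0 J, t = 24.0 s
P = W/t = 4091.0/24.0 = 170.458 W = 0.1705 kW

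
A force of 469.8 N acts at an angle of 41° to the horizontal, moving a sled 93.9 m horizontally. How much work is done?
W = F·d·cosθ = (469.8)(93.9)cos(41°) = 33290 J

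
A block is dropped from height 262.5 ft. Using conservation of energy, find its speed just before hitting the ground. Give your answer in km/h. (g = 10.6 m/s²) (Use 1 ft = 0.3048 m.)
Convert to SI: h = 80.01 m
mgh = ½mv² ⇒ v = √(2gh) = √(2·10.6·80.01) = 41.1851 m/s = 148.3 km/h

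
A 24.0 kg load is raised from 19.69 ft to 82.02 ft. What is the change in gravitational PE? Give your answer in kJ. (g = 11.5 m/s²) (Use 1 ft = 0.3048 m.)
Convert to SI: m = 24.0 kg, Δh = 18.9982 m
ΔPE = mgΔh = (24.0)(11.5)(18.9982) = 5243.499 J = 5.243 kJ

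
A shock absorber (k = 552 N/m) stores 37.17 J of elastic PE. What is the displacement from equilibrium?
x = √(2·PE/k) = √(2·37.17/552) = 0.367 m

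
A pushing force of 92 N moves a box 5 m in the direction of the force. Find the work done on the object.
W = F·d = (92)(5) = 460.0 J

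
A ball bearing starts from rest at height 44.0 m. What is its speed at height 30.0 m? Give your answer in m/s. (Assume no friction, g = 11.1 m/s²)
mgh₁ = mgh₂ + ½mv² ⇒ v = √(2g(h₁−h₂)) = √(2·11.1·14.0) = 17.63 m/s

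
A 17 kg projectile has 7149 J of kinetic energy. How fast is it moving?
v = √(2·KE/m) = √(2·7149/17) = 29.0 m/s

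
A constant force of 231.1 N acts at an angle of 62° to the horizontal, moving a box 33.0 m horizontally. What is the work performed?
W = F·d·cosθ = (231.1)(33.0)cos(62°) = 3580 J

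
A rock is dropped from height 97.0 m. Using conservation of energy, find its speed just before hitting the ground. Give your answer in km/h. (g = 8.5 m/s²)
mgh = ½mv² ⇒ v = √(2gh) = √(2·8.5·97.0) = 40.6079 m/s = 146.2 km/h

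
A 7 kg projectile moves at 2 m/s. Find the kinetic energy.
KE = ½mv² = ½(7)(2)² = 14.0 J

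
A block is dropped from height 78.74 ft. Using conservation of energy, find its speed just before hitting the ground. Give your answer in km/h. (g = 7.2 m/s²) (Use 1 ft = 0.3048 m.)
Convert to SI: h = 24.0 m
mgh = ½mv² ⇒ v = √(2gh) = √(2·7.2·24.0) = 18.5903 m/s = 66.93 km/h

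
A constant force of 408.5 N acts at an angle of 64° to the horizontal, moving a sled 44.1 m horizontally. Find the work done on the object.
W = F·d·cosθ = (408.5)(44.1)cos(64°) = 7897 J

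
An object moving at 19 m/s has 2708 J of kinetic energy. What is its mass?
m = 2·KE/v² = 2·2708/(19)² = 15.0 kg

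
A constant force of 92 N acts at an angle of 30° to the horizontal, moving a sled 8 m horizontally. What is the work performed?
W = F·d·cosθ = (92)(8)cos(30°) = 637.4 J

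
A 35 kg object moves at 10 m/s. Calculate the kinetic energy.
KE = ½mv² = ½(35)(10)² = 1750.0 J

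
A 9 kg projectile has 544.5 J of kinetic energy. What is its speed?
v = √(2·KE/m) = √(2·544.5/9) = 11.0 m/s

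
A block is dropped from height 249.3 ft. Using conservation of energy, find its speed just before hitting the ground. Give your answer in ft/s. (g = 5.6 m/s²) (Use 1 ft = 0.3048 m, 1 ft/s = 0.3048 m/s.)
Convert to SI: h = 75.9866 m
mgh = ½mv² ⇒ v = √(2gh) = √(2·5.6·75.9866) = 29.1728 m/s = 95.71 ft/s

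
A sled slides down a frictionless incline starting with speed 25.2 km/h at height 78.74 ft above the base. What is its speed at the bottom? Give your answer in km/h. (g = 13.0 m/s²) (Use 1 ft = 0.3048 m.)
Convert to SI: v₀ = 7.0 m/s, h = 24.0 m
½mv₀² + mgh = ½mv² ⇒ v = √(v₀² + 2gh) = √(7.0² + 2·13.0·24.0) = 25.9422 m/s = 93.39 km/h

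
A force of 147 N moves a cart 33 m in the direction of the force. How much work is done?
W = F·d = (147)(33) = 4851 J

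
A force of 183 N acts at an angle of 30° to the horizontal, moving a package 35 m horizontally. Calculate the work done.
W = F·d·cosθ = (183)(35)cos(30°) = 5547 J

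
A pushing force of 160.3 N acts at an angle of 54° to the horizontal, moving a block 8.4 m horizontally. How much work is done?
W = F·d·cosθ = (160.3)(8.4)cos(54°) = 791.5 J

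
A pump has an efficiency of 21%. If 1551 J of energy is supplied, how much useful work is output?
W_out = η·W_in = 0.21·1551 = 325.71 J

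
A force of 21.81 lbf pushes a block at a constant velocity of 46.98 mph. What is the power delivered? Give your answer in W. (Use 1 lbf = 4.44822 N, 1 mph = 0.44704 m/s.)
Convert to SI: F = 97.0157 N, v = 21.0019 m/s
P = Fv = (97.0157)(21.0019) = 2038 W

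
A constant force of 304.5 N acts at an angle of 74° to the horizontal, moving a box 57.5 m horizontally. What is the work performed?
W = F·d·cosθ = (304.5)(57.5)cos(74°) = 4826 J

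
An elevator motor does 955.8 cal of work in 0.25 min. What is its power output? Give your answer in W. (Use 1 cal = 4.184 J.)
Convert to SI: W = 3999.07 J, t = 15.0 s
P = W/t = 3999.07/15.0 = 266.6 W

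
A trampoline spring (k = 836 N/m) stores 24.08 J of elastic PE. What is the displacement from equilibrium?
x = √(2·PE/k) = √(2·24.08/836) = 0.24 m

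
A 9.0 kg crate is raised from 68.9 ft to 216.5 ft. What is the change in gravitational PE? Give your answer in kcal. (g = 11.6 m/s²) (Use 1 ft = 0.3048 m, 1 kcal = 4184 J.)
Convert to SI: m = 9.0 kg, Δh = 44.9885 m
ΔPE = mgΔh = (9.0)(11.6)(44.9885) = 4696.8 J = 1.123 kcal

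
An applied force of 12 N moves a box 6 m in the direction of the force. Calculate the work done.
W = F·d = (12)(6) = 72.0 J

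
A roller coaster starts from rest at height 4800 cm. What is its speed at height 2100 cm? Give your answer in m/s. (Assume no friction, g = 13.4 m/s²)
Convert to SI: h₁−h₂ = 27.0 m
mgh₁ = mgh₂ + ½mv² ⇒ v = √(2g(h₁−h₂)) = √(2·13.4·27.0) = 26.9 m/s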